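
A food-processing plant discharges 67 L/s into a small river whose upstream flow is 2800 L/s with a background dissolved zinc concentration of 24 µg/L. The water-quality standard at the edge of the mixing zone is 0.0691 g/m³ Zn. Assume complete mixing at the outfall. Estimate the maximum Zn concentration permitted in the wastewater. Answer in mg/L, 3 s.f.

67 L/s = 0.067 m³/s.
2800 L/s = 2.8 m³/s.
24 µg/L = 0.024 mg/L.
Mass balance: 0.0691·2.867 = 0.067·Cₑ + 2.8·0.024.
Cₑ = (0.1981 − 0.0672) / 0.067 = 1.954 mg/L.

1.95 mg/L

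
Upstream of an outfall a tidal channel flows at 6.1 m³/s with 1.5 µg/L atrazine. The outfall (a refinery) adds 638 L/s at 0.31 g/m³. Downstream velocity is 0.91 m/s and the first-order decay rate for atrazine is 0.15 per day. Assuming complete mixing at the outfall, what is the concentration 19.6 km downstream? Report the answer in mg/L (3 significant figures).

0.0296 mg/L

638 L/s = 0.638 m³/s.
1.5 µg/L = 0.0015 mg/L.
After complete mixing, C₀ = (0.638·0.31 + 6.1·0.0015) / 6.738 = 0.03071 mg/L.
Travel time t = 1.96e+04 m / 0.91 m/s = 2.154e+04 s = 0.2493 d.
C = 0.03071·exp(−0.15·0.2493) = 0.03071·0.9633 = 0.02958 mg/L.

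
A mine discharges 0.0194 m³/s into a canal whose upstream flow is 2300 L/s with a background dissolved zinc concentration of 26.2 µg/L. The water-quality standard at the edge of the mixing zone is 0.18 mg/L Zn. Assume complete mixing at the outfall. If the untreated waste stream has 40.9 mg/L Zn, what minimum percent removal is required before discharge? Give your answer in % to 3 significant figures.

55.0 %

2300 L/s = 2.3 m³/s.
26.2 µg/L = 0.0262 mg/L.
Mass balance: 0.18·2.319 = 0.0194·Cₑ + 2.3·0.0262.
Cₑ = (0.4175 − 0.06026) / 0.0194 = 18.41 mg/L.
Required removal = 1 − 18.41/40.9 = 54.98 %.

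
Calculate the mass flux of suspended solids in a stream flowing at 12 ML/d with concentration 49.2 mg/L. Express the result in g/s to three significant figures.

12 ML/d = 0.1389 m³/s.
Mass flux = Q·C = 0.1389 m³/s × 49.2 g/m³ = 6.833 g/s.

6.83 g/s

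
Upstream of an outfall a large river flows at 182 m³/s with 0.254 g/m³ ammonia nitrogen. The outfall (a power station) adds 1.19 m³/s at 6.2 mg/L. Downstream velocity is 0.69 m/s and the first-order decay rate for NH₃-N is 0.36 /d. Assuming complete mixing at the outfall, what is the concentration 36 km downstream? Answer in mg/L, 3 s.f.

After complete mixing, C₀ = (1.19·6.2 + 182·0.254) / 183.2 = 0.2926 mg/L.
Travel time t = 3.6e+04 m / 0.69 m/s = 5.217e+04 s = 0.6039 d.
C = 0.2926·exp(−0.36·0.6039) = 0.2926·0.8046 = 0.2355 mg/L.

0.235 mg/L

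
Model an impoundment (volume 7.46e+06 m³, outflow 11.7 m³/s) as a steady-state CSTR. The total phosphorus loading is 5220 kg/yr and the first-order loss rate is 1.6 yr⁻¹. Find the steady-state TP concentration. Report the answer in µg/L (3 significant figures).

Outflow Q = 11.7 m³/s × 3.156e+07 s/yr = 3.692e+08 m³/yr.
Steady-state CSTR mass balance: W = Q·C + k·V·C, so C = W/(Q + kV).
Q + kV = 3.692e+08 + 1.6·7.46e+06 = 3.812e+08 m³/yr.
C = 5220/3.812e+08 = 1.37e-05 kg/m³ = 0.0137 mg/L = 13.7 µg/L.

13.7 µg/L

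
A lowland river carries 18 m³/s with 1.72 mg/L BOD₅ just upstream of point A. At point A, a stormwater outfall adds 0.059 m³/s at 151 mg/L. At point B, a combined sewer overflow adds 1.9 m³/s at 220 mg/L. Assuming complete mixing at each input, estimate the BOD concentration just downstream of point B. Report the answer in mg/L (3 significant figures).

22.9 mg/L

After input A: C = (18·1.72 + 0.059·151) / 18.06 = 2.208 mg/L.
After input B: C = (18.06·2.208 + 1.9·220) / 19.96 = 22.94 mg/L.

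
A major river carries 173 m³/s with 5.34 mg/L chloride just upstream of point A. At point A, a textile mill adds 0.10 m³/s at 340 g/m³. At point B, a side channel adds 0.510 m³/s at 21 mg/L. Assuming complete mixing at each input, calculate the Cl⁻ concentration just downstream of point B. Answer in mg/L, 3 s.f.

After input A: C = (173·5.34 + 0.1·340) / 173.1 = 5.533 mg/L.
After input B: C = (173.1·5.533 + 0.51·21) / 173.6 = 5.579 mg/L.

5.58 mg/L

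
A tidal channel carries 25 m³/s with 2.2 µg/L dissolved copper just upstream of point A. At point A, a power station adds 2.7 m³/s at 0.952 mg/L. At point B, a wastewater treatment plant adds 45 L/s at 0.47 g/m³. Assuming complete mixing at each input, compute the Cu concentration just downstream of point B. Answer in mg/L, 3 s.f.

0.0954 mg/L

2.2 µg/L = 0.0022 mg/L.
After input A: C = (25·0.0022 + 2.7·0.952) / 27.7 = 0.09478 mg/L.
45 L/s = 0.045 m³/s.
After input B: C = (27.7·0.09478 + 0.045·0.47) / 27.75 = 0.09539 mg/L.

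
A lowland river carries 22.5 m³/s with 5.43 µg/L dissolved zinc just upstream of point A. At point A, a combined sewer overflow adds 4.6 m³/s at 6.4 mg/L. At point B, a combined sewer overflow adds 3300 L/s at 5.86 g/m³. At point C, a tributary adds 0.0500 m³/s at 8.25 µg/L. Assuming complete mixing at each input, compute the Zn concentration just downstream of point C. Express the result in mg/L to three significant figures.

1.61 mg/L

5.43 µg/L = 0.00543 mg/L.
After input A: C = (22.5·0.00543 + 4.6·6.4) / 27.1 = 1.091 mg/L.
3300 L/s = 3.3 m³/s.
After input B: C = (27.1·1.091 + 3.3·5.86) / 30.4 = 1.609 mg/L.
8.25 µg/L = 0.00825 mg/L.
After input C: C = (30.4·1.609 + 0.05·0.00825) / 30.45 = 1.606 mg/L.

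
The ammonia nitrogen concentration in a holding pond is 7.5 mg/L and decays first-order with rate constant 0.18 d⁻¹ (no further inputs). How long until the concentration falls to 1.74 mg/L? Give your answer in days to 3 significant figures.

8.12 d

t = ln(C₀/C)/k = ln(7.5/1.74)/0.18 = 1.461/0.18 = 8.117 d.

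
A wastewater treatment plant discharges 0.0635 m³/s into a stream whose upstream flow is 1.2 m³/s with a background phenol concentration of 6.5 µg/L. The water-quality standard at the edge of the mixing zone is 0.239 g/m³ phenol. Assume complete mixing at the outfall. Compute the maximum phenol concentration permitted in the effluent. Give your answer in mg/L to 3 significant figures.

6.5 µg/L = 0.0065 mg/L.
Mass balance: 0.239·1.264 = 0.0635·Cₑ + 1.2·0.0065.
Cₑ = (0.302 − 0.0078) / 0.0635 = 4.633 mg/L.

4.63 mg/L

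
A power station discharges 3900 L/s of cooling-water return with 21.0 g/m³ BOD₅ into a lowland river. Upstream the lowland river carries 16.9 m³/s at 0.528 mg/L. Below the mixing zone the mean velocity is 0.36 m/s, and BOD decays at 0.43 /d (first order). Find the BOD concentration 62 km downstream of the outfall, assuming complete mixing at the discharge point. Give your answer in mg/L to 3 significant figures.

1.85 mg/L

3900 L/s = 3.9 m³/s.
After complete mixing, C₀ = (3.9·21 + 16.9·0.528) / 20.8 = 4.367 mg/L.
Travel time t = 6.2e+04 m / 0.36 m/s = 1.722e+05 s = 1.993 d.
C = 4.367·exp(−0.43·1.993) = 4.367·0.4244 = 1.853 mg/L.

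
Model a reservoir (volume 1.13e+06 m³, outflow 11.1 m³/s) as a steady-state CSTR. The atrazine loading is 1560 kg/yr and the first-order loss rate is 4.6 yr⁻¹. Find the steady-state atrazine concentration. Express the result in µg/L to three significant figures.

4.39 µg/L

Outflow Q = 11.1 m³/s × 3.156e+07 s/yr = 3.503e+08 m³/yr.
Steady-state CSTR mass balance: W = Q·C + k·V·C, so C = W/(Q + kV).
Q + kV = 3.503e+08 + 4.6·1.13e+06 = 3.555e+08 m³/yr.
C = 1560/3.555e+08 = 4.388e-06 kg/m³ = 0.004388 mg/L = 4.388 µg/L.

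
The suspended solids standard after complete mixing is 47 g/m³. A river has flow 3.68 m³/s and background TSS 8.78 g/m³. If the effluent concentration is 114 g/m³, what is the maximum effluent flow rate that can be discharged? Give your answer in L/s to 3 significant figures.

2100 L/s

Mass balance at complete mixing: C_std·(Q_w + Q_r) = Q_w·C_e + Q_r·C_b.
Rearranging, Q_w = Q_r·(C_std − C_b)/(C_e − C_std) = 3.68·(47 − 8.78) / (114 − 47) = 2.099 m³/s.
= 2099 L/s.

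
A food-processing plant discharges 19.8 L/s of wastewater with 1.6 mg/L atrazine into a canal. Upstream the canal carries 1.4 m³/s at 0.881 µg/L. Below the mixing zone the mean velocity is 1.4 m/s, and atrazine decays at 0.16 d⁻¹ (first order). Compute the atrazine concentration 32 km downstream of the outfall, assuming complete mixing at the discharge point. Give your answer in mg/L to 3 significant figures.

0.0222 mg/L

19.8 L/s = 0.0198 m³/s.
0.881 µg/L = 0.000881 mg/L.
After complete mixing, C₀ = (0.0198·1.6 + 1.4·0.000881) / 1.42 = 0.02318 mg/L.
Travel time t = 3.2e+04 m / 1.4 m/s = 2.286e+04 s = 0.2646 d.
C = 0.02318·exp(−0.16·0.2646) = 0.02318·0.9586 = 0.02222 mg/L.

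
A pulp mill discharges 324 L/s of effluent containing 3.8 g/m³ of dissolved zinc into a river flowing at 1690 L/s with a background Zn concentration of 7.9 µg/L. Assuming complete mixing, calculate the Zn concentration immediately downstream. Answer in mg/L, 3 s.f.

324 L/s = 0.324 m³/s.
1690 L/s = 1.69 m³/s.
7.9 µg/L = 0.0079 mg/L.
By mass balance at complete mixing, C = (0.324·3.8 + 1.69·0.0079) / (0.324 + 1.69) = 1.245/2.014 = 0.6179 mg/L.

0.618 mg/L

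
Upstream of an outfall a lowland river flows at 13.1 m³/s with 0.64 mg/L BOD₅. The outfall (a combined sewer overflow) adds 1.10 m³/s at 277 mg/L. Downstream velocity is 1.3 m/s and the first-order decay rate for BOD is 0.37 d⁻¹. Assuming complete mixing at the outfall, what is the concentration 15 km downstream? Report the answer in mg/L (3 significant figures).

21.0 mg/L

After complete mixing, C₀ = (1.1·277 + 13.1·0.64) / 14.2 = 22.05 mg/L.
Travel time t = 1.5e+04 m / 1.3 m/s = 1.154e+04 s = 0.1335 d.
C = 22.05·exp(−0.37·0.1335) = 22.05·0.9518 = 20.99 mg/L.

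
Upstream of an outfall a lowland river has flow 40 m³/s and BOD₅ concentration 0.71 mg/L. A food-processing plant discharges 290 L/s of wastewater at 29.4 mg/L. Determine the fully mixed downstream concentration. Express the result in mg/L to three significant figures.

290 L/s = 0.29 m³/s.
Conservation of mass across the mixing zone: C = (0.29·29.4 + 40·0.71) / (0.29 + 40) = 36.93/40.29 = 0.9165 mg/L.

0.917 mg/L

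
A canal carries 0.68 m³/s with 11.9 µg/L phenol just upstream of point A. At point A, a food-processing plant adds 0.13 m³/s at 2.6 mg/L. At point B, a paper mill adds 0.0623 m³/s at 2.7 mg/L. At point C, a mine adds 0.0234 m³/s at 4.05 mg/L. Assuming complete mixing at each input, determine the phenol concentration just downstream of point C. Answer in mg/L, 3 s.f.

0.680 mg/L

11.9 µg/L = 0.0119 mg/L.
After input A: C = (0.68·0.0119 + 0.13·2.6) / 0.81 = 0.4273 mg/L.
After input B: C = (0.81·0.4273 + 0.0623·2.7) / 0.8723 = 0.5896 mg/L.
After input C: C = (0.8723·0.5896 + 0.0234·4.05) / 0.8957 = 0.68 mg/L.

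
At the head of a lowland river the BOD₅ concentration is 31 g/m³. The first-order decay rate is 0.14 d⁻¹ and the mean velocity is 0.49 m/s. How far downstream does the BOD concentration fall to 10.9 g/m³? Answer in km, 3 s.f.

From C = C₀·e^(−kt), t = ln(C₀/C)/k = ln(31/10.9)/0.14 = 1.045/0.14 = 7.466 d.
Distance = v·t = 0.49 m/s × 6.451e+05 s = 3.161e+05 m = 316.1 km.

316 km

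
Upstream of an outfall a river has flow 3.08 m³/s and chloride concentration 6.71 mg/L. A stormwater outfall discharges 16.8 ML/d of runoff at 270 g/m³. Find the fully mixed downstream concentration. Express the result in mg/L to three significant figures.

22.3 mg/L

16.8 ML/d = 0.1944 m³/s.
By mass balance at complete mixing, C = (0.1944·270 + 3.08·6.71) / (0.1944 + 3.08) = 73.17/3.274 = 22.34 mg/L.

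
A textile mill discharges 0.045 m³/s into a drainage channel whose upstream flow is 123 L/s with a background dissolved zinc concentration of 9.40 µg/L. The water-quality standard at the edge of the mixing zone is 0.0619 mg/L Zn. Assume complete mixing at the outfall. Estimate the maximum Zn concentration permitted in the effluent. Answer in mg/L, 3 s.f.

123 L/s = 0.123 m³/s.
9.40 µg/L = 0.0094 mg/L.
Mass balance: 0.0619·0.168 = 0.045·Cₑ + 0.123·0.0094.
Cₑ = (0.0104 − 0.001156) / 0.045 = 0.2054 mg/L.

0.205 mg/L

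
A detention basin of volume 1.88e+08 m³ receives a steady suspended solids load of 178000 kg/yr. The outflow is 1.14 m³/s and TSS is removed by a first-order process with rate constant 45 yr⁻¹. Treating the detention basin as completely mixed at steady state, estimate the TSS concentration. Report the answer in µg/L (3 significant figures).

Outflow Q = 1.14 m³/s × 3.156e+07 s/yr = 3.598e+07 m³/yr.
Steady-state CSTR mass balance: W = Q·C + k·V·C, so C = W/(Q + kV).
Q + kV = 3.598e+07 + 45·1.88e+08 = 8.496e+09 m³/yr.
C = 178000/8.496e+09 = 2.095e-05 kg/m³ = 0.02095 mg/L = 20.95 µg/L.

21.0 µg/L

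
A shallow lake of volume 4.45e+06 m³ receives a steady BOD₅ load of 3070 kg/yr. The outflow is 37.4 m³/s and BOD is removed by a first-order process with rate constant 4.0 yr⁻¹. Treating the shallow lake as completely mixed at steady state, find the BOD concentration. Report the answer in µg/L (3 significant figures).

2.56 µg/L

Outflow Q = 37.4 m³/s × 3.156e+07 s/yr = 1.18e+09 m³/yr.
Steady-state CSTR mass balance: W = Q·C + k·V·C, so C = W/(Q + kV).
Q + kV = 1.18e+09 + 4.0·4.45e+06 = 1.198e+09 m³/yr.
C = 3070/1.198e+09 = 2.562e-06 kg/m³ = 0.002562 mg/L = 2.562 µg/L.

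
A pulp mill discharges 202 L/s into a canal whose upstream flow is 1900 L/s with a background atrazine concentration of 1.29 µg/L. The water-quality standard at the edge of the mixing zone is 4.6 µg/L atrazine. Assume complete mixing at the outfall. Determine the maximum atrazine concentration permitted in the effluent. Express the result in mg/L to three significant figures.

0.0357 mg/L

202 L/s = 0.202 m³/s.
1900 L/s = 1.9 m³/s.
1.29 µg/L = 0.00129 mg/L.
4.6 µg/L = 0.0046 mg/L.
Mass balance: 0.0046·2.102 = 0.202·Cₑ + 1.9·0.00129.
Cₑ = (0.009669 − 0.002451) / 0.202 = 0.03573 mg/L.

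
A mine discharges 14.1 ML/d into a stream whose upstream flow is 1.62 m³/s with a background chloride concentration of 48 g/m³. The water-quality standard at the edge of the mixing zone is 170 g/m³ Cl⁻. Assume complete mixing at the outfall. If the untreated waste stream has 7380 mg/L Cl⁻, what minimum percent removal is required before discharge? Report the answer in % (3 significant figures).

81.3 %

14.1 ML/d = 0.1632 m³/s.
Mass balance: 170·1.783 = 0.1632·Cₑ + 1.62·48.
Cₑ = (303.1 − 77.76) / 0.1632 = 1381 mg/L.
Required removal = 1 − 1381/7380 = 81.29 %.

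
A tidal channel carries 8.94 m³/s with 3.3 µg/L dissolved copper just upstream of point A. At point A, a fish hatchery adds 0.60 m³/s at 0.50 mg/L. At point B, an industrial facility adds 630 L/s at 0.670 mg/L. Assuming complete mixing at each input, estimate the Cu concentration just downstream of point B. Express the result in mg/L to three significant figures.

3.3 µg/L = 0.0033 mg/L.
After input A: C = (8.94·0.0033 + 0.6·0.5) / 9.54 = 0.03454 mg/L.
630 L/s = 0.63 m³/s.
After input B: C = (9.54·0.03454 + 0.63·0.67) / 10.17 = 0.0739 mg/L.

0.0739 mg/L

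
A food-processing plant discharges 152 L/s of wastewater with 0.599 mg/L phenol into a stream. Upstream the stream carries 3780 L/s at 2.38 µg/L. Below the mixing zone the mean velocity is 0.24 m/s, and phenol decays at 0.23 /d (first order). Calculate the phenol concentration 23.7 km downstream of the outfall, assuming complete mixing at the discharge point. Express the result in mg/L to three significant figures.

152 L/s = 0.152 m³/s.
3780 L/s = 3.78 m³/s.
2.38 µg/L = 0.00238 mg/L.
After complete mixing, C₀ = (0.152·0.599 + 3.78·0.00238) / 3.932 = 0.02544 mg/L.
Travel time t = 2.37e+04 m / 0.24 m/s = 9.875e+04 s = 1.143 d.
C = 0.02544·exp(−0.23·1.143) = 0.02544·0.7688 = 0.01956 mg/L.

0.0196 mg/L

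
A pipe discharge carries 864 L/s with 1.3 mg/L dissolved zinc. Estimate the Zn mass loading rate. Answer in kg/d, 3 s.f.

97.0 kg/d

864 L/s = 0.864 m³/s.
Mass flux = Q·C = 0.864 m³/s × 1.3 g/m³ = 1.123 g/s.
= 1.123 g/s × 86.4 = 97.04 kg/d.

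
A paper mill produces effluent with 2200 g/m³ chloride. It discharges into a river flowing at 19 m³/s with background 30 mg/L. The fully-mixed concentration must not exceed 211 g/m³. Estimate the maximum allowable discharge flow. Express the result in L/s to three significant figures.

1730 L/s

Mass balance at complete mixing: C_std·(Q_w + Q_r) = Q_w·C_e + Q_r·C_b.
Rearranging, Q_w = Q_r·(C_std − C_b)/(C_e − C_std) = 19·(211 − 30) / (2200 − 211) = 1.729 m³/s.
= 1729 L/s.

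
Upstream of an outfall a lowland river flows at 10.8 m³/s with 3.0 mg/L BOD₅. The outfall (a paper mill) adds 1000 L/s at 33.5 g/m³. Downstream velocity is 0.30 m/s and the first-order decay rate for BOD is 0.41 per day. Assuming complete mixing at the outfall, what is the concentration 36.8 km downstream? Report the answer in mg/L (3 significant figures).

1000 L/s = 1 m³/s.
After complete mixing, C₀ = (1·33.5 + 10.8·3) / 11.8 = 5.585 mg/L.
Travel time t = 3.68e+04 m / 0.30 m/s = 1.227e+05 s = 1.42 d.
C = 5.585·exp(−0.41·1.42) = 5.585·0.5587 = 3.12 mg/L.

3.12 mg/L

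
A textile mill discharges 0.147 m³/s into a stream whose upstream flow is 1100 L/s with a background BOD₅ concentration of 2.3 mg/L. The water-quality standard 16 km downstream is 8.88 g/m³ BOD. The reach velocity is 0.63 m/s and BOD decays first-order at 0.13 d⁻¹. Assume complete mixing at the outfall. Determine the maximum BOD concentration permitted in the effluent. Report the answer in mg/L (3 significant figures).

61.1 mg/L

1100 L/s = 1.1 m³/s.
Travel time to the compliance point: t = 1.6e+04/0.63 = 2.54e+04 s = 0.2939 d; decay factor exp(−0.13·0.2939) = 0.9625.
So the concentration just after mixing may be at most 8.88/0.9625 = 9.226 mg/L.
Mass balance: 9.226·1.247 = 0.147·Cₑ + 1.1·2.3.
Cₑ = (11.5 − 2.53) / 0.147 = 61.05 mg/L.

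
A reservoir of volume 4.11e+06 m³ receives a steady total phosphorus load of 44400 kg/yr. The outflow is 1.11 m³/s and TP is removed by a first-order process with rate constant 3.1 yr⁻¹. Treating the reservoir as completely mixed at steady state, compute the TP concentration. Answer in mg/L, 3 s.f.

Outflow Q = 1.11 m³/s × 3.156e+07 s/yr = 3.503e+07 m³/yr.
Steady-state CSTR mass balance: W = Q·C + k·V·C, so C = W/(Q + kV).
Q + kV = 3.503e+07 + 3.1·4.11e+06 = 4.777e+07 m³/yr.
C = 44400/4.777e+07 = 0.0009295 kg/m³ = 0.9295 mg/L.

0.929 mg/L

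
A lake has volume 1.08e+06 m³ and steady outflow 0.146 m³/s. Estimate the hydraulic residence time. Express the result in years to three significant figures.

0.234 yr

Q = 0.146 m³/s × 3.156e+07 s/yr = 4.607e+06 m³/yr.
Hydraulic residence time τ = V/Q = 1.08e+06/4.607e+06 = 0.2344 yr.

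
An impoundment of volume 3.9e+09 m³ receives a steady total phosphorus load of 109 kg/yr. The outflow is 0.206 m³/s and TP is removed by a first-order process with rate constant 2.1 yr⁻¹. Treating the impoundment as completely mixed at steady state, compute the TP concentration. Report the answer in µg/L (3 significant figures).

0.0133 µg/L

Outflow Q = 0.206 m³/s × 3.156e+07 s/yr = 6.501e+06 m³/yr.
Steady-state CSTR mass balance: W = Q·C + k·V·C, so C = W/(Q + kV).
Q + kV = 6.501e+06 + 2.1·3.9e+09 = 8.197e+09 m³/yr.
C = 109/8.197e+09 = 1.33e-08 kg/m³ = 1.33e-05 mg/L = 0.0133 µg/L.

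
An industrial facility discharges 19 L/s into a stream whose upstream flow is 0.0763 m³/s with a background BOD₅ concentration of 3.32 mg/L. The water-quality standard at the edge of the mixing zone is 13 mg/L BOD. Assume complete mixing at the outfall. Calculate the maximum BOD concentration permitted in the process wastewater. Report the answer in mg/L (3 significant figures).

19 L/s = 0.019 m³/s.
Mass balance: 13·0.0953 = 0.019·Cₑ + 0.0763·3.32.
Cₑ = (1.239 − 0.2533) / 0.019 = 51.87 mg/L.

51.9 mg/L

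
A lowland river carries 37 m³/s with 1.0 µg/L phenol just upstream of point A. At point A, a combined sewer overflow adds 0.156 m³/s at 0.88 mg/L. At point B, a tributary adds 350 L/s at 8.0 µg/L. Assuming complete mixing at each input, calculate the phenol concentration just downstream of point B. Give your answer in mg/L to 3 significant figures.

1.0 µg/L = 0.001 mg/L.
After input A: C = (37·0.001 + 0.156·0.88) / 37.16 = 0.00469 mg/L.
350 L/s = 0.35 m³/s.
8.0 µg/L = 0.008 mg/L.
After input B: C = (37.16·0.00469 + 0.35·0.008) / 37.51 = 0.004721 mg/L.

0.00472 mg/L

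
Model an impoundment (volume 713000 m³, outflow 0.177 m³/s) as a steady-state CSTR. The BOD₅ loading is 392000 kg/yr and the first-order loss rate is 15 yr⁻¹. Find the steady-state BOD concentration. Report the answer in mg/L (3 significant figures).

24.1 mg/L

Outflow Q = 0.177 m³/s × 3.156e+07 s/yr = 5.586e+06 m³/yr.
Steady-state CSTR mass balance: W = Q·C + k·V·C, so C = W/(Q + kV).
Q + kV = 5.586e+06 + 15·713000 = 1.628e+07 m³/yr.
C = 392000/1.628e+07 = 0.02408 kg/m³ = 24.08 mg/L.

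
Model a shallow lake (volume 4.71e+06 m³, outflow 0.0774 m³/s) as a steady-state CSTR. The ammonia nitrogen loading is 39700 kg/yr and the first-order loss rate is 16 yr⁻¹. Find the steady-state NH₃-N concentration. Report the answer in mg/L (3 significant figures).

0.510 mg/L

Outflow Q = 0.0774 m³/s × 3.156e+07 s/yr = 2.443e+06 m³/yr.
Steady-state CSTR mass balance: W = Q·C + k·V·C, so C = W/(Q + kV).
Q + kV = 2.443e+06 + 16·4.71e+06 = 7.78e+07 m³/yr.
C = 39700/7.78e+07 = 0.0005103 kg/m³ = 0.5103 mg/L.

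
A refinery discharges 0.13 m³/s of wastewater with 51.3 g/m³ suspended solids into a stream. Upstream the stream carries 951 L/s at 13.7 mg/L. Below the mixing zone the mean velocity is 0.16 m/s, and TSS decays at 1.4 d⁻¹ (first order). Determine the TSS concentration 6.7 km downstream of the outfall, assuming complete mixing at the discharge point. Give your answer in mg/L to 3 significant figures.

951 L/s = 0.951 m³/s.
After complete mixing, C₀ = (0.13·51.3 + 0.951·13.7) / 1.081 = 18.22 mg/L.
Travel time t = 6700 m / 0.16 m/s = 4.188e+04 s = 0.4847 d.
C = 18.22·exp(−1.4·0.4847) = 18.22·0.5074 = 9.245 mg/L.

9.25 mg/L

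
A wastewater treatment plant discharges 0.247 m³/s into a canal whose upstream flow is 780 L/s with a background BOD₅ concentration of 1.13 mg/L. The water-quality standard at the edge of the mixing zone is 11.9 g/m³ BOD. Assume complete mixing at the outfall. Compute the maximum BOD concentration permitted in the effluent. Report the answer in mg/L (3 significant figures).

45.9 mg/L

780 L/s = 0.78 m³/s.
Mass balance: 11.9·1.027 = 0.247·Cₑ + 0.78·1.13.
Cₑ = (12.22 − 0.8814) / 0.247 = 45.91 mg/L.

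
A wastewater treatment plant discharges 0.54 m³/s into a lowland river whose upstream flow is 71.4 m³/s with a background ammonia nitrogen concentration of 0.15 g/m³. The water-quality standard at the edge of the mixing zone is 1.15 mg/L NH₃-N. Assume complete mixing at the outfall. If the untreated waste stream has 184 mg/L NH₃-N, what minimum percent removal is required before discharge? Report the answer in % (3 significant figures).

Mass balance: 1.15·71.94 = 0.54·Cₑ + 71.4·0.15.
Cₑ = (82.73 − 10.71) / 0.54 = 133.4 mg/L.
Required removal = 1 − 133.4/184 = 27.52 %.

27.5 %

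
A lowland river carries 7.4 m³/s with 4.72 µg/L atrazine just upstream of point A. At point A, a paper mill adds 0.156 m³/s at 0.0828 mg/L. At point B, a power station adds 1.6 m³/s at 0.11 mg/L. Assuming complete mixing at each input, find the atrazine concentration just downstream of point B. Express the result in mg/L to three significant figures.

0.0244 mg/L

4.72 µg/L = 0.00472 mg/L.
After input A: C = (7.4·0.00472 + 0.156·0.0828) / 7.556 = 0.006332 mg/L.
After input B: C = (7.556·0.006332 + 1.6·0.11) / 9.156 = 0.02445 mg/L.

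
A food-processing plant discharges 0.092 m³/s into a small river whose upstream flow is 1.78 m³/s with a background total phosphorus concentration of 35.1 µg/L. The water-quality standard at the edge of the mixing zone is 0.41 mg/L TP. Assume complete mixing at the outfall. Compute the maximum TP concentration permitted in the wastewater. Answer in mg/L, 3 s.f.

7.66 mg/L

35.1 µg/L = 0.0351 mg/L.
Mass balance: 0.41·1.872 = 0.092·Cₑ + 1.78·0.0351.
Cₑ = (0.7675 − 0.06248) / 0.092 = 7.663 mg/L.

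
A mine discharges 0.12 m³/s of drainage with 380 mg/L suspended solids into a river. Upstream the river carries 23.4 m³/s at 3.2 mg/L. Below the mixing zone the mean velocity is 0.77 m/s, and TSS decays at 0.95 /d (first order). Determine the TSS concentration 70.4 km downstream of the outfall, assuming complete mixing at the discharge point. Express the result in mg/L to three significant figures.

After complete mixing, C₀ = (0.12·380 + 23.4·3.2) / 23.52 = 5.122 mg/L.
Travel time t = 7.04e+04 m / 0.77 m/s = 9.143e+04 s = 1.058 d.
C = 5.122·exp(−0.95·1.058) = 5.122·0.3659 = 1.874 mg/L.

1.87 mg/L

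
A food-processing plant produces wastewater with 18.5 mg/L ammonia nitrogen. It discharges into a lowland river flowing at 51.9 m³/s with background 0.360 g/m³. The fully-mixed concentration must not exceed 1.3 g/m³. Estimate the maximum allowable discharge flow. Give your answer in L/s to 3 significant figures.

2840 L/s

Mass balance at complete mixing: C_std·(Q_w + Q_r) = Q_w·C_e + Q_r·C_b.
Rearranging, Q_w = Q_r·(C_std − C_b)/(C_e − C_std) = 51.9·(1.3 − 0.36) / (18.5 − 1.3) = 2.836 m³/s.
= 2836 L/s.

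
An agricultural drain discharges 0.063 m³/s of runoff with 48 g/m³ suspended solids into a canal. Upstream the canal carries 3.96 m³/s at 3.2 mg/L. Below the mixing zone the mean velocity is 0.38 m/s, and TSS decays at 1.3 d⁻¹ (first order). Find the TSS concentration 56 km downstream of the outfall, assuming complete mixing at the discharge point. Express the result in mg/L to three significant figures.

After complete mixing, C₀ = (0.063·48 + 3.96·3.2) / 4.023 = 3.902 mg/L.
Travel time t = 5.6e+04 m / 0.38 m/s = 1.474e+05 s = 1.706 d.
C = 3.902·exp(−1.3·1.706) = 3.902·0.1089 = 0.4249 mg/L.

0.425 mg/L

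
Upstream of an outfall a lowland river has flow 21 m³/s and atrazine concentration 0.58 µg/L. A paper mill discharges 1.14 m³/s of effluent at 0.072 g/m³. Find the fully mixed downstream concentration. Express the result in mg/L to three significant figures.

0.58 µg/L = 0.00058 mg/L.
Flow-weighted mixing gives C = (1.14·0.072 + 21·0.00058) / (1.14 + 21) = 0.09426/22.14 = 0.004257 mg/L.

0.00426 mg/L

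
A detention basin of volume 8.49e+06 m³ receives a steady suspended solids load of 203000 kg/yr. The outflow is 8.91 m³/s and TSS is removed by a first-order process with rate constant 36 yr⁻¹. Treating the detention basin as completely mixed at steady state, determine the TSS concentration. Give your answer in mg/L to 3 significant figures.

0.346 mg/L

Outflow Q = 8.91 m³/s × 3.156e+07 s/yr = 2.812e+08 m³/yr.
Steady-state CSTR mass balance: W = Q·C + k·V·C, so C = W/(Q + kV).
Q + kV = 2.812e+08 + 36·8.49e+06 = 5.868e+08 m³/yr.
C = 203000/5.868e+08 = 0.0003459 kg/m³ = 0.3459 mg/L.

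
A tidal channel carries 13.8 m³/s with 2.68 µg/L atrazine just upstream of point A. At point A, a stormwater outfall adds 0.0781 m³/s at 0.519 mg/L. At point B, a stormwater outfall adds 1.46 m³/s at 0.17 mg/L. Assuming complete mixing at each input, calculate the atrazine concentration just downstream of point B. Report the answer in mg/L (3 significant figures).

0.0212 mg/L

2.68 µg/L = 0.00268 mg/L.
After input A: C = (13.8·0.00268 + 0.0781·0.519) / 13.88 = 0.005586 mg/L.
After input B: C = (13.88·0.005586 + 1.46·0.17) / 15.34 = 0.02124 mg/L.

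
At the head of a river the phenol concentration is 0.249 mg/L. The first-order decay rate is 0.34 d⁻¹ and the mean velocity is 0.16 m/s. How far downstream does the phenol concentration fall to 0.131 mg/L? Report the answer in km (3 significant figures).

26.1 km

From C = C₀·e^(−kt), t = ln(C₀/C)/k = ln(0.249/0.131)/0.34 = 0.6423/0.34 = 1.889 d.
Distance = v·t = 0.16 m/s × 1.632e+05 s = 2.611e+04 m = 26.11 km.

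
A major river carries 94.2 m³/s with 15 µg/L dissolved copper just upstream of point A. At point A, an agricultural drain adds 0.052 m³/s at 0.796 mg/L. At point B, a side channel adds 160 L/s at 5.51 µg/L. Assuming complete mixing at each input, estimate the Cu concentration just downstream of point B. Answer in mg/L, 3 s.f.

15 µg/L = 0.015 mg/L.
After input A: C = (94.2·0.015 + 0.052·0.796) / 94.25 = 0.01543 mg/L.
160 L/s = 0.16 m³/s.
5.51 µg/L = 0.00551 mg/L.
After input B: C = (94.25·0.01543 + 0.16·0.00551) / 94.41 = 0.01541 mg/L.

0.0154 mg/L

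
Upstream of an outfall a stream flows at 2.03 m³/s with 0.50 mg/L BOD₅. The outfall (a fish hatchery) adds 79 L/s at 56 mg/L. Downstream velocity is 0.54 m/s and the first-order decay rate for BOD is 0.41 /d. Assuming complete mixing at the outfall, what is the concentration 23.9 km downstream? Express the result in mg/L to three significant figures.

79 L/s = 0.079 m³/s.
After complete mixing, C₀ = (0.079·56 + 2.03·0.5) / 2.109 = 2.579 mg/L.
Travel time t = 2.39e+04 m / 0.54 m/s = 4.426e+04 s = 0.5123 d.
C = 2.579·exp(−0.41·0.5123) = 2.579·0.8106 = 2.09 mg/L.

2.09 mg/L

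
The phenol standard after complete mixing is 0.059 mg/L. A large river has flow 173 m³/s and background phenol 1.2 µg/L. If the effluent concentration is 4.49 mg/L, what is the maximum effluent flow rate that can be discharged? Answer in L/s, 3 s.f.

2260 L/s

1.2 µg/L = 0.0012 mg/L.
Mass balance at complete mixing: C_std·(Q_w + Q_r) = Q_w·C_e + Q_r·C_b.
Rearranging, Q_w = Q_r·(C_std − C_b)/(C_e − C_std) = 173·(0.059 − 0.0012) / (4.49 − 0.059) = 2.257 m³/s.
= 2257 L/s.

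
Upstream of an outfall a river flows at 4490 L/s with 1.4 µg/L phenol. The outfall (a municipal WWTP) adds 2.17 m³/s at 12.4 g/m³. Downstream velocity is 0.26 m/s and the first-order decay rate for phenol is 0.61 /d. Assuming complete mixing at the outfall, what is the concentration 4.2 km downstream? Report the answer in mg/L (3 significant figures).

4490 L/s = 4.49 m³/s.
1.4 µg/L = 0.0014 mg/L.
After complete mixing, C₀ = (2.17·12.4 + 4.49·0.0014) / 6.66 = 4.041 mg/L.
Travel time t = 4200 m / 0.26 m/s = 1.615e+04 s = 0.187 d.
C = 4.041·exp(−0.61·0.187) = 4.041·0.8922 = 3.606 mg/L.

3.61 mg/L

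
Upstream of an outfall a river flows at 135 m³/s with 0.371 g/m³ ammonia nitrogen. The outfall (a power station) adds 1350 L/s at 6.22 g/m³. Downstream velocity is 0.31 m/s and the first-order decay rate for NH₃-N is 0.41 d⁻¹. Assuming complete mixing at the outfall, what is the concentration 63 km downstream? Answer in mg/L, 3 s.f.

1350 L/s = 1.35 m³/s.
After complete mixing, C₀ = (1.35·6.22 + 135·0.371) / 136.3 = 0.4289 mg/L.
Travel time t = 6.3e+04 m / 0.31 m/s = 2.032e+05 s = 2.352 d.
C = 0.4289·exp(−0.41·2.352) = 0.4289·0.3812 = 0.1635 mg/L.

0.164 mg/L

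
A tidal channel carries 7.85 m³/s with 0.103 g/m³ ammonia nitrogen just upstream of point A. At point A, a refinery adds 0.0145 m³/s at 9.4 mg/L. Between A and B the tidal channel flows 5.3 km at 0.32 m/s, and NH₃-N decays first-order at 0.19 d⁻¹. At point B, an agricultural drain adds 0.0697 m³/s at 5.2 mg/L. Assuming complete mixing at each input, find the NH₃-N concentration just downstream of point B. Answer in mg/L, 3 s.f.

0.161 mg/L

After input A: C = (7.85·0.103 + 0.0145·9.4) / 7.864 = 0.1201 mg/L.
Over the 5.3 km reach to input B (t = 1.656e+04 s = 0.1917 d), decay gives C = 0.1201·exp(−0.19·0.1917) = 0.1158 mg/L.
After input B: C = (7.864·0.1158 + 0.0697·5.2) / 7.934 = 0.1605 mg/L.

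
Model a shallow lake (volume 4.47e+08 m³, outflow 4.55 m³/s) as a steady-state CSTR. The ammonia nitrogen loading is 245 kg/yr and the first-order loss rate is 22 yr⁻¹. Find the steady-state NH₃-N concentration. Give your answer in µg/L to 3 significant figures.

Outflow Q = 4.55 m³/s × 3.156e+07 s/yr = 1.436e+08 m³/yr.
Steady-state CSTR mass balance: W = Q·C + k·V·C, so C = W/(Q + kV).
Q + kV = 1.436e+08 + 22·4.47e+08 = 9.978e+09 m³/yr.
C = 245/9.978e+09 = 2.456e-08 kg/m³ = 2.456e-05 mg/L = 0.02456 µg/L.

0.0246 µg/L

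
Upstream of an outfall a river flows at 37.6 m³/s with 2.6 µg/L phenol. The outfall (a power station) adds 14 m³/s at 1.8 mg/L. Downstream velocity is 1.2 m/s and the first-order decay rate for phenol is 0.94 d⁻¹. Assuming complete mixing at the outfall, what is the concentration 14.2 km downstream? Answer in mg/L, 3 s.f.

2.6 µg/L = 0.0026 mg/L.
After complete mixing, C₀ = (14·1.8 + 37.6·0.0026) / 51.6 = 0.4903 mg/L.
Travel time t = 1.42e+04 m / 1.2 m/s = 1.183e+04 s = 0.137 d.
C = 0.4903·exp(−0.94·0.137) = 0.4903·0.8792 = 0.431 mg/L.

0.431 mg/L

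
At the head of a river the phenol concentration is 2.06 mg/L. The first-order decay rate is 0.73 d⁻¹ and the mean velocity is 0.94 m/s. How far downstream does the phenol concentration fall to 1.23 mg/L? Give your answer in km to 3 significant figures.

57.4 km

From C = C₀·e^(−kt), t = ln(C₀/C)/k = ln(2.06/1.23)/0.73 = 0.5157/0.73 = 0.7064 d.
Distance = v·t = 0.94 m/s × 6.104e+04 s = 5.737e+04 m = 57.37 km.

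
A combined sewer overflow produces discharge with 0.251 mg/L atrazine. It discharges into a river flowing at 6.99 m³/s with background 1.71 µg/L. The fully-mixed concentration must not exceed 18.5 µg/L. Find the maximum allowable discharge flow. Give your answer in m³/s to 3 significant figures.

0.505 m³/s

1.71 µg/L = 0.00171 mg/L.
18.5 µg/L = 0.0185 mg/L.
Mass balance at complete mixing: C_std·(Q_w + Q_r) = Q_w·C_e + Q_r·C_b.
Rearranging, Q_w = Q_r·(C_std − C_b)/(C_e − C_std) = 6.99·(0.0185 − 0.00171) / (0.251 − 0.0185) = 0.5048 m³/s.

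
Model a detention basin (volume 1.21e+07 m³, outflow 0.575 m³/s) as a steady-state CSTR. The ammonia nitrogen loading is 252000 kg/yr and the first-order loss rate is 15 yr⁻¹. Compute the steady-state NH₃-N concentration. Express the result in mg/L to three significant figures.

1.26 mg/L

Outflow Q = 0.575 m³/s × 3.156e+07 s/yr = 1.815e+07 m³/yr.
Steady-state CSTR mass balance: W = Q·C + k·V·C, so C = W/(Q + kV).
Q + kV = 1.815e+07 + 15·1.21e+07 = 1.996e+08 m³/yr.
C = 252000/1.996e+08 = 0.001262 kg/m³ = 1.262 mg/L.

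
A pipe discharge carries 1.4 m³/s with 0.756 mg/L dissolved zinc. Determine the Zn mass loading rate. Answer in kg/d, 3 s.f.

91.4 kg/d

Mass flux = Q·C = 1.4 m³/s × 0.756 g/m³ = 1.058 g/s.
= 1.058 g/s × 86.4 = 91.45 kg/d.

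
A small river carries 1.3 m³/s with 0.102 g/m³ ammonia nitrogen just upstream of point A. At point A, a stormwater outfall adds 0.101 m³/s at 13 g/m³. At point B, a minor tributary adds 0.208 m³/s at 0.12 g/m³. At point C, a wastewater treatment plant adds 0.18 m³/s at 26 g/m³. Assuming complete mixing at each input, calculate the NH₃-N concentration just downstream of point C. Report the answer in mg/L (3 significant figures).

After input A: C = (1.3·0.102 + 0.101·13) / 1.401 = 1.032 mg/L.
After input B: C = (1.401·1.032 + 0.208·0.12) / 1.609 = 0.914 mg/L.
After input C: C = (1.609·0.914 + 0.18·26) / 1.789 = 3.438 mg/L.

3.44 mg/L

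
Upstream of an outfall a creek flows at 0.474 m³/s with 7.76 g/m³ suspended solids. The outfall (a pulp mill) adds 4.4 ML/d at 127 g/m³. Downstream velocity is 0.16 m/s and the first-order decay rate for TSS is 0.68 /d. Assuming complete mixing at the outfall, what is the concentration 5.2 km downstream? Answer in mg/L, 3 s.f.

15.0 mg/L

4.4 ML/d = 0.05093 m³/s.
After complete mixing, C₀ = (0.05093·127 + 0.474·7.76) / 0.5249 = 19.33 mg/L.
Travel time t = 5200 m / 0.16 m/s = 3.25e+04 s = 0.3762 d.
C = 19.33·exp(−0.68·0.3762) = 19.33·0.7743 = 14.97 mg/L.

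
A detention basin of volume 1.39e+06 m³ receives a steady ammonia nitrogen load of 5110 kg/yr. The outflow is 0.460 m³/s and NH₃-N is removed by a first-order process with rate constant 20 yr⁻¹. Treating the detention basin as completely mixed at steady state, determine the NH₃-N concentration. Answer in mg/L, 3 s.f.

0.121 mg/L

Outflow Q = 0.460 m³/s × 3.156e+07 s/yr = 1.452e+07 m³/yr.
Steady-state CSTR mass balance: W = Q·C + k·V·C, so C = W/(Q + kV).
Q + kV = 1.452e+07 + 20·1.39e+06 = 4.232e+07 m³/yr.
C = 5110/4.232e+07 = 0.0001208 kg/m³ = 0.1208 mg/L.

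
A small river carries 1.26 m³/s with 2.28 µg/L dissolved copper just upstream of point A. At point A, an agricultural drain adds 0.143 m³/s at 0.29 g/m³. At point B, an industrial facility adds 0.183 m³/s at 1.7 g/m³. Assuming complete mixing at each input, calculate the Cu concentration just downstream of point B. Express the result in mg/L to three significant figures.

0.224 mg/L

2.28 µg/L = 0.00228 mg/L.
After input A: C = (1.26·0.00228 + 0.143·0.29) / 1.403 = 0.03161 mg/L.
After input B: C = (1.403·0.03161 + 0.183·1.7) / 1.586 = 0.2241 mg/L.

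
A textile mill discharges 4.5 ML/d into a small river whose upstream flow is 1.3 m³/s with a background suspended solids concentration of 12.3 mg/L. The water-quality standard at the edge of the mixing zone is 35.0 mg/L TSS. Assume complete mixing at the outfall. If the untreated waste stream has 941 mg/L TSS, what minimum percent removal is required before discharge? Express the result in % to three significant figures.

4.5 ML/d = 0.05208 m³/s.
Mass balance: 35·1.352 = 0.05208·Cₑ + 1.3·12.3.
Cₑ = (47.32 − 15.99) / 0.05208 = 601.6 mg/L.
Required removal = 1 − 601.6/941 = 36.07 %.

36.1 %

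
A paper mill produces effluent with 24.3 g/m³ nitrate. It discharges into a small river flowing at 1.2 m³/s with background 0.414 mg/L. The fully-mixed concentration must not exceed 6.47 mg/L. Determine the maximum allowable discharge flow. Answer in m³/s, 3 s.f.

Mass balance at complete mixing: C_std·(Q_w + Q_r) = Q_w·C_e + Q_r·C_b.
Rearranging, Q_w = Q_r·(C_std − C_b)/(C_e − C_std) = 1.2·(6.47 − 0.414) / (24.3 − 6.47) = 0.4076 m³/s.

0.408 m³/s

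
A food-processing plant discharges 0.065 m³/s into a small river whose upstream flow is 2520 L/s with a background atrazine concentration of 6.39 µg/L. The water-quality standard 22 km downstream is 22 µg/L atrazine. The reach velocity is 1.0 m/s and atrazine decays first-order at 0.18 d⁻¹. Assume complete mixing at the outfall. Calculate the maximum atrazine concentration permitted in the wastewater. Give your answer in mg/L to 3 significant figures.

0.668 mg/L

2520 L/s = 2.52 m³/s.
6.39 µg/L = 0.00639 mg/L.
22 µg/L = 0.022 mg/L.
Travel time to the compliance point: t = 2.2e+04/1.0 = 2.2e+04 s = 0.2546 d; decay factor exp(−0.18·0.2546) = 0.9552.
So the concentration just after mixing may be at most 0.022/0.9552 = 0.02303 mg/L.
Mass balance: 0.02303·2.585 = 0.065·Cₑ + 2.52·0.00639.
Cₑ = (0.05954 − 0.0161) / 0.065 = 0.6682 mg/L.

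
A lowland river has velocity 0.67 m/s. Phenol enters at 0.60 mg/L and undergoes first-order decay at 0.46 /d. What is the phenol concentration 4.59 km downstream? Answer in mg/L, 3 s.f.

Travel time t = 4.59 km / 0.67 m/s = 4590/0.67 = 6851 s = 0.07929 d.
First-order decay: C = 0.60·exp(−0.46·0.07929) = 0.60·0.9642 = 0.5785 mg/L.

0.579 mg/L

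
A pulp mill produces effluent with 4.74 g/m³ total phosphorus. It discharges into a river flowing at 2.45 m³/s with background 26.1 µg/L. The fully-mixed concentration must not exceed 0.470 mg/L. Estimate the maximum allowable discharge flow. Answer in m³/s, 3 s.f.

26.1 µg/L = 0.0261 mg/L.
Mass balance at complete mixing: C_std·(Q_w + Q_r) = Q_w·C_e + Q_r·C_b.
Rearranging, Q_w = Q_r·(C_std − C_b)/(C_e − C_std) = 2.45·(0.47 − 0.0261) / (4.74 − 0.47) = 0.2547 m³/s.

0.255 m³/s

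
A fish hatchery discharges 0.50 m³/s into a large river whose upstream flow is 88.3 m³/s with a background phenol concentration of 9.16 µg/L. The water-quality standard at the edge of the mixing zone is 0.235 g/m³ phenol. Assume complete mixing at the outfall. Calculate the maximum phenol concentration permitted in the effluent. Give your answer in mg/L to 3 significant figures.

40.1 mg/L

9.16 µg/L = 0.00916 mg/L.
Mass balance: 0.235·88.8 = 0.5·Cₑ + 88.3·0.00916.
Cₑ = (20.87 − 0.8088) / 0.5 = 40.12 mg/L.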